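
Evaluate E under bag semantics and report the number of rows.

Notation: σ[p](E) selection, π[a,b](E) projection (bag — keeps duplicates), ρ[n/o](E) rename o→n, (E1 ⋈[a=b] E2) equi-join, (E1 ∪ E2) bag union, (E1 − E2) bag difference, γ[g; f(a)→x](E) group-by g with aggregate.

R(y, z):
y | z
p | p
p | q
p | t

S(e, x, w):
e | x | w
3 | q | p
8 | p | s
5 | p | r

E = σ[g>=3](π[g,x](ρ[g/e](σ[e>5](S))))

Subexpression sizes:
  S → 3
  σ[e>5](S) → 1
  ρ[g/e](σ[e>5](S)) → 1
  π[g,x](ρ[g/e](σ[e>5](S))) → 1
  σ[g>=3](π[g,x](ρ[g/e](σ[e>5](S)))) → 1

|E| = 1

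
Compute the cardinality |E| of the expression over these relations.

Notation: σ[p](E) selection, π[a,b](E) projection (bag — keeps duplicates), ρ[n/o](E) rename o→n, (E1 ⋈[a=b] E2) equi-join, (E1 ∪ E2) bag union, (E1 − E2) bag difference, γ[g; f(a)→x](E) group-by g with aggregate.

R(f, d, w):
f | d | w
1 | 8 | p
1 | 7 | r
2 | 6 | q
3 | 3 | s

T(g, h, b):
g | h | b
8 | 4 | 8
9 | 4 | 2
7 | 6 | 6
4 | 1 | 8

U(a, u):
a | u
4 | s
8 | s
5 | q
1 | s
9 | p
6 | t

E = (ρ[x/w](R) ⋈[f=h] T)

Row counts bottom-up:
  R → 4
  ρ[x/w](R) → 4
  T → 4
  (ρ[x/w](R) ⋈[f=h] T) → 2

|E| = 2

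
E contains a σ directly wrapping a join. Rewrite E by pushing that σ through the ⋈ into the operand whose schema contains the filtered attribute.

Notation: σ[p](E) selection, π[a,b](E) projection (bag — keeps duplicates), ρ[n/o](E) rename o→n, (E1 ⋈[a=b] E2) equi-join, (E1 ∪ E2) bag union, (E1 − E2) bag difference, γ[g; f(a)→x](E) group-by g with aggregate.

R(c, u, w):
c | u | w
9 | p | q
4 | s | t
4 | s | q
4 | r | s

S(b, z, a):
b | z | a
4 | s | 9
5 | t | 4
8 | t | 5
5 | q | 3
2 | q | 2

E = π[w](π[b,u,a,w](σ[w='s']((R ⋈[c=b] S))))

σ filters on w, owned by the left side.
E' = π[w](π[b,u,a,w]((σ[w='s'](R) ⋈[c=b] S)))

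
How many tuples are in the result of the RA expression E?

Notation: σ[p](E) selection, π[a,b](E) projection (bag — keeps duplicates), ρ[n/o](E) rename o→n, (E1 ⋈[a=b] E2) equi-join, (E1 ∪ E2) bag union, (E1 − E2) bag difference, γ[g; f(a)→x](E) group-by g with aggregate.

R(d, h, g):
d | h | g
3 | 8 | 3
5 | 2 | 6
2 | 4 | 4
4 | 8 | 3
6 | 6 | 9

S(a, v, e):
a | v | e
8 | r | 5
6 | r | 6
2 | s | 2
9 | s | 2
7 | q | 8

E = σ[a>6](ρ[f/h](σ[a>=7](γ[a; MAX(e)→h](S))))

Subexpression sizes:
  S → 5
  γ[a; MAX(e)→h](S) → 5
  σ[a>=7](γ[a; MAX(e)→h](S)) → 3
  ρ[f/h](σ[a>=7](γ[a; MAX(e)→h](S))) → 3
  σ[a>6](ρ[f/h](σ[a>=7](γ[a; MAX(e)→h](S)))) → 3

|E| = 3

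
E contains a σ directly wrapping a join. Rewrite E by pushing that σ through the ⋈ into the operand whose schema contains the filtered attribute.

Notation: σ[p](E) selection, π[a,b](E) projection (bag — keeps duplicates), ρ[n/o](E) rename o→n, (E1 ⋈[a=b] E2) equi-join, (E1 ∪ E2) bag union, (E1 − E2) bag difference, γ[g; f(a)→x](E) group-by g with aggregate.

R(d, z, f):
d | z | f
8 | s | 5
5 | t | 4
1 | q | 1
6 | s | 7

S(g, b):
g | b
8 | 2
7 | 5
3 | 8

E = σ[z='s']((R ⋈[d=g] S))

σ filters on z, owned by the left side.
E' = (σ[z='s'](R) ⋈[d=g] S)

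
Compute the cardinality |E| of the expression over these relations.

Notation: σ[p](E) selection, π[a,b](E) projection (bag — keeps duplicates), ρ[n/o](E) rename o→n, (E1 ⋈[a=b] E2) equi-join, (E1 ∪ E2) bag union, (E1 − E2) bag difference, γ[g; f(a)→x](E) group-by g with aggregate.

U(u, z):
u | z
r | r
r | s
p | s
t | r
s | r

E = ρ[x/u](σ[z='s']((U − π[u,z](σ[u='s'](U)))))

Stepwise |·|:
  U → 5
  U → 5
  σ[u='s'](U) → 1
  π[u,z](σ[u='s'](U)) → 1
  (U − π[u,z](σ[u='s'](U))) → 4
  σ[z='s']((U − π[u,z](σ[u='s'](U)))) → 2
  ρ[x/u](σ[z='s']((U − π[u,z](σ[u='s'](U))))) → 2

|E| = 2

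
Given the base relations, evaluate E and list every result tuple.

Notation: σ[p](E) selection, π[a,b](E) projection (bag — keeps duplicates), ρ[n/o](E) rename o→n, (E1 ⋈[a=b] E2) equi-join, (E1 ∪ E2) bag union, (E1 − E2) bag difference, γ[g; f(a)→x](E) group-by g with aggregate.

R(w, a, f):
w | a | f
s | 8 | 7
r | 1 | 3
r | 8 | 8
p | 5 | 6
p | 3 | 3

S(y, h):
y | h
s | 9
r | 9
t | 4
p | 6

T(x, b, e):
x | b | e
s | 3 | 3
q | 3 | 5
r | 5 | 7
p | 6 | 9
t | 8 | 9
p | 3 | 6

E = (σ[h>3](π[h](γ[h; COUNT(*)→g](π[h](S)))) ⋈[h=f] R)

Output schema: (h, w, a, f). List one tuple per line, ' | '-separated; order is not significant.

Subexpression sizes:
  S → 4
  π[h](S) → 4
  γ[h; COUNT(*)→g](π[h](S)) → 3
  π[h](γ[h; COUNT(*)→g](π[h](S))) → 3
  σ[h>3](π[h](γ[h; COUNT(*)→g](π[h](S)))) → 3
  R → 5
  (σ[h>3](π[h](γ[h; COUNT(*)→g](π[h](S)))) ⋈[h=f] R) → 1

== RESULT ==
h | w | a | f
6 | p | 5 | 6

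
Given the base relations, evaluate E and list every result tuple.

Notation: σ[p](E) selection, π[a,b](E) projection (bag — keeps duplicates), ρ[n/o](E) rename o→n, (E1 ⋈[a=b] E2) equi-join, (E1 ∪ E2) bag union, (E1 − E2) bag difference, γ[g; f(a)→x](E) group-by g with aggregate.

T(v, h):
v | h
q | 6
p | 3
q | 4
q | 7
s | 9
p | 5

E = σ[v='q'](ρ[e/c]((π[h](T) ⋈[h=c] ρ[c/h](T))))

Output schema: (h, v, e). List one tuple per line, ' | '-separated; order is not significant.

Subexpression sizes:
  T → 6
  π[h](T) → 6
  T → 6
  ρ[c/h](T) → 6
  (π[h](T) ⋈[h=c] ρ[c/h](T)) → 6
  ρ[e/c]((π[h](T) ⋈[h=c] ρ[c/h](T))) → 6
  σ[v='q'](ρ[e/c]((π[h](T) ⋈[h=c] ρ[c/h](T)))) → 3

== RESULT ==
h | v | e
4 | q | 4
6 | q | 6
7 | q | 7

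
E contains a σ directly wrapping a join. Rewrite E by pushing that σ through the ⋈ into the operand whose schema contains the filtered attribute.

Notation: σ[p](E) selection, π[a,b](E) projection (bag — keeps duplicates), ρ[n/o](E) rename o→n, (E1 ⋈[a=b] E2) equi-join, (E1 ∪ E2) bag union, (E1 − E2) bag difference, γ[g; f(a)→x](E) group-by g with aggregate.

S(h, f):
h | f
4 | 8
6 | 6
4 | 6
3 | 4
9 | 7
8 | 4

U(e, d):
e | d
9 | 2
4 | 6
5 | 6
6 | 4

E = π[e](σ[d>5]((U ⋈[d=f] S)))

σ filters on d, owned by the left side.
E' = π[e]((σ[d>5](U) ⋈[d=f] S))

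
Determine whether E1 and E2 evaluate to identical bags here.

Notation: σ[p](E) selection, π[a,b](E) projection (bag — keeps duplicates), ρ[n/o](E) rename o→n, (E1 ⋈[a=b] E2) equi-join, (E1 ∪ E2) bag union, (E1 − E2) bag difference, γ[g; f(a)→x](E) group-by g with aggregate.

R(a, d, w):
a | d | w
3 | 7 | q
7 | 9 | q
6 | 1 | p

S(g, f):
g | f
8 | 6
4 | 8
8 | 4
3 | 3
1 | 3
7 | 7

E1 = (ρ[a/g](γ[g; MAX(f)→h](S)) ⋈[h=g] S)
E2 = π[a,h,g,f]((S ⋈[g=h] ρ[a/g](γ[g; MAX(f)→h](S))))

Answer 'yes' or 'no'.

E1 stepwise |·|:
  S → 6
  γ[g; MAX(f)→h](S) → 5
  ρ[a/g](γ[g; MAX(f)→h](S)) → 5
  S → 6
  (ρ[a/g](γ[g; MAX(f)→h](S)) ⋈[h=g] S) → 5
E2 stepwise |·|:
  S → 6
  S → 6
  γ[g; MAX(f)→h](S) → 5
  ρ[a/g](γ[g; MAX(f)→h](S)) → 5
  (S ⋈[g=h] ρ[a/g](γ[g; MAX(f)→h](S))) → 5
  π[a,h,g,f]((S ⋈[g=h] ρ[a/g](γ[g; MAX(f)→h](S)))) → 5

E1 and E2 produce the same multiset:
a | h | g | f
1 | 3 | 3 | 3
3 | 3 | 3 | 3
4 | 8 | 8 | 4
4 | 8 | 8 | 6
7 | 7 | 7 | 7

yes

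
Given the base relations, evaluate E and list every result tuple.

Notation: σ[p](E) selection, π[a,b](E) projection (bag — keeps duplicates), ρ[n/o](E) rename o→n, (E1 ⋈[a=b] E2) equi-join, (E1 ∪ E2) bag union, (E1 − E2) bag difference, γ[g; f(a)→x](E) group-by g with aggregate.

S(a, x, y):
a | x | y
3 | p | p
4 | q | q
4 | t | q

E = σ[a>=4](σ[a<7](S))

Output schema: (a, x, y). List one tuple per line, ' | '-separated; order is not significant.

Stepwise |·|:
  S → 3
  σ[a<7](S) → 3
  σ[a>=4](σ[a<7](S)) → 2

== RESULT ==
a | x | y
4 | q | q
4 | t | q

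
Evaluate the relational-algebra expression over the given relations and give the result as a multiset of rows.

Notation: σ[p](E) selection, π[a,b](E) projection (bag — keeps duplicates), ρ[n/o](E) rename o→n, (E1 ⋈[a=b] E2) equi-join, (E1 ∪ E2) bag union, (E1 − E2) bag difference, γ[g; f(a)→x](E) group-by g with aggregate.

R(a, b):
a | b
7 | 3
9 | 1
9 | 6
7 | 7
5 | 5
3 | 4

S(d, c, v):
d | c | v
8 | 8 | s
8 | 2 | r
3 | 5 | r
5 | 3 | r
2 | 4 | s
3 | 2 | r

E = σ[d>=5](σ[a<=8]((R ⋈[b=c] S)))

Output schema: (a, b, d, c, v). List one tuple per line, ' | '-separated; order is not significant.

Row counts bottom-up:
  R → 6
  S → 6
  (R ⋈[b=c] S) → 3
  σ[a<=8]((R ⋈[b=c] S)) → 3
  σ[d>=5](σ[a<=8]((R ⋈[b=c] S))) → 1

== RESULT ==
a | b | d | c | v
7 | 3 | 5 | 3 | r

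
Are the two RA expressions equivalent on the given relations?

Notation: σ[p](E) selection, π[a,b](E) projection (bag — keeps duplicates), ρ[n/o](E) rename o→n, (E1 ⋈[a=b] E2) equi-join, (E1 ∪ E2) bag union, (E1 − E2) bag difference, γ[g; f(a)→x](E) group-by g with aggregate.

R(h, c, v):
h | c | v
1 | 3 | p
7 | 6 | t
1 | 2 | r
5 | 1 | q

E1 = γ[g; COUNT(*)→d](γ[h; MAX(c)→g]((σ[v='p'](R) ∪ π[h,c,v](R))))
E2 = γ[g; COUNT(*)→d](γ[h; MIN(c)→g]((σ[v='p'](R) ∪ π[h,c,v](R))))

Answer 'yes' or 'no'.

E1 subexpression sizes:
  R → 4
  σ[v='p'](R) → 1
  R → 4
  π[h,c,v](R) → 4
  (σ[v='p'](R) ∪ π[h,c,v](R)) → 5
  γ[h; MAX(c)→g]((σ[v='p'](R) ∪ π[h,c,v](R))) → 3
  γ[g; COUNT(*)→d](γ[h; MAX(c)→g]((σ[v='p'](R) ∪ π[h,c,v](R)))) → 3
E2 subexpression sizes:
  R → 4
  σ[v='p'](R) → 1
  R → 4
  π[h,c,v](R) → 4
  (σ[v='p'](R) ∪ π[h,c,v](R)) → 5
  γ[h; MIN(c)→g]((σ[v='p'](R) ∪ π[h,c,v](R))) → 3
  γ[g; COUNT(*)→d](γ[h; MIN(c)→g]((σ[v='p'](R) ∪ π[h,c,v](R)))) → 3

E1 result:
g | d
1 | 1
3 | 1
6 | 1
E2 result:
g | d
1 | 1
2 | 1
6 | 1
Witness: (2, 1) appears 0× in E1 but 1× in E2.

no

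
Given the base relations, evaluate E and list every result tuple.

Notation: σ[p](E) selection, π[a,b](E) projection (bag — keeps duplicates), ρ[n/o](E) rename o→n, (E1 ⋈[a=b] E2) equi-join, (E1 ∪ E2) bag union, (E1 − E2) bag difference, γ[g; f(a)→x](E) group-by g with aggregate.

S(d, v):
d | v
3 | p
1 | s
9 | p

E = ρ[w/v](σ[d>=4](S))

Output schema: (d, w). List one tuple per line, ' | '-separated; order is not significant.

Subexpression sizes:
  S → 3
  σ[d>=4](S) → 1
  ρ[w/v](σ[d>=4](S)) → 1

== RESULT ==
d | w
9 | p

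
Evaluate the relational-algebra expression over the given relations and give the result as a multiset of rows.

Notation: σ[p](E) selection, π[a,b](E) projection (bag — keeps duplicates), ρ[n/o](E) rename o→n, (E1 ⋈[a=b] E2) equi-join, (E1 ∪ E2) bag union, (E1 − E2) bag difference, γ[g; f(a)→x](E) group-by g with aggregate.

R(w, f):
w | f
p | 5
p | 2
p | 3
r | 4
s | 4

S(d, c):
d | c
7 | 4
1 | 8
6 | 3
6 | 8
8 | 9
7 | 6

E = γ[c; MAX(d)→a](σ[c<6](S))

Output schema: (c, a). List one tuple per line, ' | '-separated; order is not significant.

Per-node cardinality:
  S → 6
  σ[c<6](S) → 2
  γ[c; MAX(d)→a](σ[c<6](S)) → 2

== RESULT ==
c | a
3 | 6
4 | 7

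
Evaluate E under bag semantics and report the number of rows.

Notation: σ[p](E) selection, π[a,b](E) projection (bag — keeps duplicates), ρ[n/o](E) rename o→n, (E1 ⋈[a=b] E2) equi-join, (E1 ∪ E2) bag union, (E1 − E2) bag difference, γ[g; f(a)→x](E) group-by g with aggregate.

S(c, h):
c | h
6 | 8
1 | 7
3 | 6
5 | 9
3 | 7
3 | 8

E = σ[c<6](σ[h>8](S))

Per-node cardinality:
  S → 6
  σ[h>8](S) → 1
  σ[c<6](σ[h>8](S)) → 1

|E| = 1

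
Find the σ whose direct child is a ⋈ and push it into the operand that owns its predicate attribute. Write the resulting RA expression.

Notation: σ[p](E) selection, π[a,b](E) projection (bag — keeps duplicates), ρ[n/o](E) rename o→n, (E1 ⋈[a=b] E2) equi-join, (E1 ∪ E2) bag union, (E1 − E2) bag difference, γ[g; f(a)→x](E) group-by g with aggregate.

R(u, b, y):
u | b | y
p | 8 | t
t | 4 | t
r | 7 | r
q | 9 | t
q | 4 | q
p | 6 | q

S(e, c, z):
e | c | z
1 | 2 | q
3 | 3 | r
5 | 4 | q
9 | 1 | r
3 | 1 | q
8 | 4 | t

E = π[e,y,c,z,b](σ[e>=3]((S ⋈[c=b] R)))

σ filters on e, owned by the left side.
E' = π[e,y,c,z,b]((σ[e>=3](S) ⋈[c=b] R))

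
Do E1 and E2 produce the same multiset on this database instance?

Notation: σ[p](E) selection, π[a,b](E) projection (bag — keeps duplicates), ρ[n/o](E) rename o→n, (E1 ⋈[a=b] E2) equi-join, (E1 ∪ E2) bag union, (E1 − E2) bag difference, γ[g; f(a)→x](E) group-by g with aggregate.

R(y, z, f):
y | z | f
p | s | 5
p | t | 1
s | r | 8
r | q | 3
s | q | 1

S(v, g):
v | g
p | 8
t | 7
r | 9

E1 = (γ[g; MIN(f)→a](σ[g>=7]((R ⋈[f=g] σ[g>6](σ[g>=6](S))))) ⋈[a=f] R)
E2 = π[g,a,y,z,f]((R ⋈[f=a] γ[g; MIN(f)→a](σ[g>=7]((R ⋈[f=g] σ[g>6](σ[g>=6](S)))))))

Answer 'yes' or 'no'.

E1 per-node cardinality:
  R → 5
  S → 3
  σ[g>=6](S) → 3
  σ[g>6](σ[g>=6](S)) → 3
  (R ⋈[f=g] σ[g>6](σ[g>=6](S))) → 1
  σ[g>=7]((R ⋈[f=g] σ[g>6](σ[g>=6](S)))) → 1
  γ[g; MIN(f)→a](σ[g>=7]((R ⋈[f=g] σ[g>6](σ[g>=6](S))))) → 1
  R → 5
  (γ[g; MIN(f)→a](σ[g>=7]((R ⋈[f=g] σ[g>6](σ[g>=6](S))))) ⋈[a=f] R) → 1
E2 per-node cardinality:
  R → 5
  R → 5
  S → 3
  σ[g>=6](S) → 3
  σ[g>6](σ[g>=6](S)) → 3
  (R ⋈[f=g] σ[g>6](σ[g>=6](S))) → 1
  σ[g>=7]((R ⋈[f=g] σ[g>6](σ[g>=6](S)))) → 1
  γ[g; MIN(f)→a](σ[g>=7]((R ⋈[f=g] σ[g>6](σ[g>=6](S))))) → 1
  (R ⋈[f=a] γ[g; MIN(f)→a](σ[g>=7]((R ⋈[f=g] σ[g>6](σ[g>=6](S)))))) → 1
  π[g,a,y,z,f]((R ⋈[f=a] γ[g; MIN(f)→a](σ[g>=7]((R ⋈[f=g] σ[g>6](σ[g>=6](S))))))) → 1

E1 and E2 produce the same multiset:
g | a | y | z | f
8 | 8 | s | r | 8

yes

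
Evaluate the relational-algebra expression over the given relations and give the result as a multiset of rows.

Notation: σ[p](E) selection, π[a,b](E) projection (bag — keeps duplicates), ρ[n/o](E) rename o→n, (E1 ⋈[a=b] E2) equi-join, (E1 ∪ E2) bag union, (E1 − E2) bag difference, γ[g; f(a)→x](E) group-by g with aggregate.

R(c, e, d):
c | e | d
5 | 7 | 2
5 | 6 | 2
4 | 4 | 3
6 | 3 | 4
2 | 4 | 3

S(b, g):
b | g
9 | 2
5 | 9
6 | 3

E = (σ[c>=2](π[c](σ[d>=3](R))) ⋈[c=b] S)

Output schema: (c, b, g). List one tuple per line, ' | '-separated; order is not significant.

Row counts bottom-up:
  R → 5
  σ[d>=3](R) → 3
  π[c](σ[d>=3](R)) → 3
  σ[c>=2](π[c](σ[d>=3](R))) → 3
  S → 3
  (σ[c>=2](π[c](σ[d>=3](R))) ⋈[c=b] S) → 1

== RESULT ==
c | b | g
6 | 6 | 3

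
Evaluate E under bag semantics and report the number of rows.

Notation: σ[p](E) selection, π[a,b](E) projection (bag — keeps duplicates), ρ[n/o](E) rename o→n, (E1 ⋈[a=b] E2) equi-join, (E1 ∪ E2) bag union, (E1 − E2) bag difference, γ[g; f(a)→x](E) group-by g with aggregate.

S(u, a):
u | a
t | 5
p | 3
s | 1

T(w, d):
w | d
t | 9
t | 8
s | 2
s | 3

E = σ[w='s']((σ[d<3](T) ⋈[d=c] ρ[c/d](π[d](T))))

Per-node cardinality:
  T → 4
  σ[d<3](T) → 1
  T → 4
  π[d](T) → 4
  ρ[c/d](π[d](T)) → 4
  (σ[d<3](T) ⋈[d=c] ρ[c/d](π[d](T))) → 1
  σ[w='s']((σ[d<3](T) ⋈[d=c] ρ[c/d](π[d](T)))) → 1

|E| = 1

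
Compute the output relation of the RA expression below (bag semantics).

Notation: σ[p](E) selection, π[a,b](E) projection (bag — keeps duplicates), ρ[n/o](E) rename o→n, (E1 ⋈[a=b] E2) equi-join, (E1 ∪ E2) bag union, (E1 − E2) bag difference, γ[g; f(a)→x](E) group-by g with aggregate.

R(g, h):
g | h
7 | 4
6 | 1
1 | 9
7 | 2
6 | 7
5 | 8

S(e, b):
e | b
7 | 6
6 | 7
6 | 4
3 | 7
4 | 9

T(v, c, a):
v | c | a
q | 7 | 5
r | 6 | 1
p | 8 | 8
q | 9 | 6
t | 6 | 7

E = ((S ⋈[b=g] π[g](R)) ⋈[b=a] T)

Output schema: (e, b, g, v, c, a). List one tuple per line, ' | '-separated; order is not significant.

Per-node cardinality:
  S → 5
  R → 6
  π[g](R) → 6
  (S ⋈[b=g] π[g](R)) → 6
  T → 5
  ((S ⋈[b=g] π[g](R)) ⋈[b=a] T) → 6

== RESULT ==
e | b | g | v | c | a
3 | 7 | 7 | t | 6 | 7
3 | 7 | 7 | t | 6 | 7
6 | 7 | 7 | t | 6 | 7
6 | 7 | 7 | t | 6 | 7
7 | 6 | 6 | q | 9 | 6
7 | 6 | 6 | q | 9 | 6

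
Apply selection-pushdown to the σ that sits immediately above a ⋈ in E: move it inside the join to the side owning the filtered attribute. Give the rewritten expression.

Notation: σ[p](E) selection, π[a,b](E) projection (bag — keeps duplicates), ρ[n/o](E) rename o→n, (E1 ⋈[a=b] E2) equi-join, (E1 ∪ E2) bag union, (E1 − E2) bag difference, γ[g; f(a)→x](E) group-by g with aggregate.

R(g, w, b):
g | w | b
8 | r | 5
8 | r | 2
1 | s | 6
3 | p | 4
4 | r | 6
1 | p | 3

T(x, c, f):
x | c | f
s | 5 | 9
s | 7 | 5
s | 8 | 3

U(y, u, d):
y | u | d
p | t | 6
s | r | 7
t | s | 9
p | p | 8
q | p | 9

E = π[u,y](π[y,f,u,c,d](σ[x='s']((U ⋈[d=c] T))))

σ filters on x, owned by the right side.
E' = π[u,y](π[y,f,u,c,d]((U ⋈[d=c] σ[x='s'](T))))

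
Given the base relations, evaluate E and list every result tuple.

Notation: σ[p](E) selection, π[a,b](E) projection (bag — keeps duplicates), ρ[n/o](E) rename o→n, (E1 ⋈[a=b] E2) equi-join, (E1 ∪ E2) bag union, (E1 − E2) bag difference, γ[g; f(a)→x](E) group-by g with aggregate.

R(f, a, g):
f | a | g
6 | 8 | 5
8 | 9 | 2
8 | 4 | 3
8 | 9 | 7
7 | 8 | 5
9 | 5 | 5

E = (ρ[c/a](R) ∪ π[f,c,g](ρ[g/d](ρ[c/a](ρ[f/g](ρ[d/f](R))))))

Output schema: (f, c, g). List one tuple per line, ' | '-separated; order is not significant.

Row counts bottom-up:
  R → 6
  ρ[c/a](R) → 6
  R → 6
  ρ[d/f](R) → 6
  ρ[f/g](ρ[d/f](R)) → 6
  ρ[c/a](ρ[f/g](ρ[d/f](R))) → 6
  ρ[g/d](ρ[c/a](ρ[f/g](ρ[d/f](R)))) → 6
  π[f,c,g](ρ[g/d](ρ[c/a](ρ[f/g](ρ[d/f](R))))) → 6
  (ρ[c/a](R) ∪ π[f,c,g](ρ[g/d](ρ[c/a](ρ[f/g](ρ[d/f](R)))))) → 12

== RESULT ==
f | c | g
2 | 9 | 8
3 | 4 | 8
5 | 5 | 9
5 | 8 | 6
5 | 8 | 7
6 | 8 | 5
7 | 8 | 5
7 | 9 | 8
8 | 4 | 3
8 | 9 | 2
8 | 9 | 7
9 | 5 | 5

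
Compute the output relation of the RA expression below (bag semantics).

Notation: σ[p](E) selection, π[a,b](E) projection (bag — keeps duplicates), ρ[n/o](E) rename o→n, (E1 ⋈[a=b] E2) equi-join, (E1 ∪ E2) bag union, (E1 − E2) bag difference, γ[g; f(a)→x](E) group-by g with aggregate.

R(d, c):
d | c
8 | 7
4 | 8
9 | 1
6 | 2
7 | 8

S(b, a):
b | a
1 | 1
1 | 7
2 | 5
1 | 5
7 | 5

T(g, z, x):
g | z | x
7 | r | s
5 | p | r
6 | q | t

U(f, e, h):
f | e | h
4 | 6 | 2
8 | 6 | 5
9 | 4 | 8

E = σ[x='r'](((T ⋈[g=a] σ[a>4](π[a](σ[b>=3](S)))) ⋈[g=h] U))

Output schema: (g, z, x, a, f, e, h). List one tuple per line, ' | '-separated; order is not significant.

Stepwise |·|:
  T → 3
  S → 5
  σ[b>=3](S) → 1
  π[a](σ[b>=3](S)) → 1
  σ[a>4](π[a](σ[b>=3](S))) → 1
  (T ⋈[g=a] σ[a>4](π[a](σ[b>=3](S)))) → 1
  U → 3
  ((T ⋈[g=a] σ[a>4](π[a](σ[b>=3](S)))) ⋈[g=h] U) → 1
  σ[x='r'](((T ⋈[g=a] σ[a>4](π[a](σ[b>=3](S)))) ⋈[g=h] U)) → 1

== RESULT ==
g | z | x | a | f | e | h
5 | p | r | 5 | 8 | 6 | 5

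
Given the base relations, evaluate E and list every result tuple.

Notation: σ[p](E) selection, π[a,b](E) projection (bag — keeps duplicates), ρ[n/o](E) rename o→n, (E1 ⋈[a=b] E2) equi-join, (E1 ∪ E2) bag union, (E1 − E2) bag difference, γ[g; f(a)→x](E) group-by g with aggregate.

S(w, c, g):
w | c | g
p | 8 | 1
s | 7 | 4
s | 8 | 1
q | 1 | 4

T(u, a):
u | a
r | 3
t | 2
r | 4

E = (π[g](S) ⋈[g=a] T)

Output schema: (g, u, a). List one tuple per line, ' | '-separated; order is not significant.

Subexpression sizes:
  S → 4
  π[g](S) → 4
  T → 3
  (π[g](S) ⋈[g=a] T) → 2

== RESULT ==
g | u | a
4 | r | 4
4 | r | 4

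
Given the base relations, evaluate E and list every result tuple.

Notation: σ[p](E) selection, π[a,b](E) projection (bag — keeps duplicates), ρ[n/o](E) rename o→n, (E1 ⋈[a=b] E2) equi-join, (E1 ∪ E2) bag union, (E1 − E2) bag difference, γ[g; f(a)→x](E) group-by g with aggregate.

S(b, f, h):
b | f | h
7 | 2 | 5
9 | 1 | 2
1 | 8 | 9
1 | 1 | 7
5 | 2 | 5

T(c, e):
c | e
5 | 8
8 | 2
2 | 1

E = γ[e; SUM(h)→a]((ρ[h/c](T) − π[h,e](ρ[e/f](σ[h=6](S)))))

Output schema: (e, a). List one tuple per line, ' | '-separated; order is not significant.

Row counts bottom-up:
  T → 3
  ρ[h/c](T) → 3
  S → 5
  σ[h=6](S) → 0
  ρ[e/f](σ[h=6](S)) → 0
  π[h,e](ρ[e/f](σ[h=6](S))) → 0
  (ρ[h/c](T) − π[h,e](ρ[e/f](σ[h=6](S)))) → 3
  γ[e; SUM(h)→a]((ρ[h/c](T) − π[h,e](ρ[e/f](σ[h=6](S))))) → 3

== RESULT ==
e | a
1 | 2
2 | 8
8 | 5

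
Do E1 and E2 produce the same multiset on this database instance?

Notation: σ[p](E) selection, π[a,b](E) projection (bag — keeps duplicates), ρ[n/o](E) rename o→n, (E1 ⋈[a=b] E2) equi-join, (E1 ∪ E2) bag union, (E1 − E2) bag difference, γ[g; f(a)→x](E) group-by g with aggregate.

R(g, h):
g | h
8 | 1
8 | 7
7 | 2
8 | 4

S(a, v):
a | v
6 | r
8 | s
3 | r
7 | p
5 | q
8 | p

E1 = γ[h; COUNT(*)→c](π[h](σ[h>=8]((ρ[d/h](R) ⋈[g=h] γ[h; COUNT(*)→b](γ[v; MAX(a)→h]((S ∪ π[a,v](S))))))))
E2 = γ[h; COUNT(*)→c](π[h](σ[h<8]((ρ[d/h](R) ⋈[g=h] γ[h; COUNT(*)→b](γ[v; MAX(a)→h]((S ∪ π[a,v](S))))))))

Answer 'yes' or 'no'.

E1 per-node cardinality:
  R → 4
  ρ[d/h](R) → 4
  S → 6
  S → 6
  π[a,v](S) → 6
  (S ∪ π[a,v](S)) → 12
  γ[v; MAX(a)→h]((S ∪ π[a,v](S))) → 4
  γ[h; COUNT(*)→b](γ[v; MAX(a)→h]((S ∪ π[a,v](S)))) → 3
  (ρ[d/h](R) ⋈[g=h] γ[h; COUNT(*)→b](γ[v; MAX(a)→h]((S ∪ π[a,v](S))))) → 3
  σ[h>=8]((ρ[d/h](R) ⋈[g=h] γ[h; COUNT(*)→b](γ[v; MAX(a)→h]((S ∪ π[a,v](S)))))) → 3
  π[h](σ[h>=8]((ρ[d/h](R) ⋈[g=h] γ[h; COUNT(*)→b](γ[v; MAX(a)→h]((S ∪ π[a,v](S))))))) → 3
  γ[h; COUNT(*)→c](π[h](σ[h>=8]((ρ[d/h](R) ⋈[g=h] γ[h; COUNT(*)→b](γ[v; MAX(a)→h]((S ∪ π[a,v](S)))))))) → 1
E2 per-node cardinality:
  R → 4
  ρ[d/h](R) → 4
  S → 6
  S → 6
  π[a,v](S) → 6
  (S ∪ π[a,v](S)) → 12
  γ[v; MAX(a)→h]((S ∪ π[a,v](S))) → 4
  γ[h; COUNT(*)→b](γ[v; MAX(a)→h]((S ∪ π[a,v](S)))) → 3
  (ρ[d/h](R) ⋈[g=h] γ[h; COUNT(*)→b](γ[v; MAX(a)→h]((S ∪ π[a,v](S))))) → 3
  σ[h<8]((ρ[d/h](R) ⋈[g=h] γ[h; COUNT(*)→b](γ[v; MAX(a)→h]((S ∪ π[a,v](S)))))) → 0
  π[h](σ[h<8]((ρ[d/h](R) ⋈[g=h] γ[h; COUNT(*)→b](γ[v; MAX(a)→h]((S ∪ π[a,v](S))))))) → 0
  γ[h; COUNT(*)→c](π[h](σ[h<8]((ρ[d/h](R) ⋈[g=h] γ[h; COUNT(*)→b](γ[v; MAX(a)→h]((S ∪ π[a,v](S)))))))) → 0

E1 result:
h | c
8 | 3
E2 result:
h | c
(0 rows)
Witness: (8, 3) appears 1× in E1 but 0× in E2.

no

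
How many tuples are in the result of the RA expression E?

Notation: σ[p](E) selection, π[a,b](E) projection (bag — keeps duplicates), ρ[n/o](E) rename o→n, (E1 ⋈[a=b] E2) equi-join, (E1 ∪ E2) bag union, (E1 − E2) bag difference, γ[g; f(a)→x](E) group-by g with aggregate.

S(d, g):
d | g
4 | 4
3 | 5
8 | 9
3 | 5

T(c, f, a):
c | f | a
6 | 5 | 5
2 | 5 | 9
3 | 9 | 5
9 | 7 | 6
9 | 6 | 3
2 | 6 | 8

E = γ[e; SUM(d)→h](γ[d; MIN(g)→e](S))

Row counts bottom-up:
  S → 4
  γ[d; MIN(g)→e](S) → 3
  γ[e; SUM(d)→h](γ[d; MIN(g)→e](S)) → 3

|E| = 3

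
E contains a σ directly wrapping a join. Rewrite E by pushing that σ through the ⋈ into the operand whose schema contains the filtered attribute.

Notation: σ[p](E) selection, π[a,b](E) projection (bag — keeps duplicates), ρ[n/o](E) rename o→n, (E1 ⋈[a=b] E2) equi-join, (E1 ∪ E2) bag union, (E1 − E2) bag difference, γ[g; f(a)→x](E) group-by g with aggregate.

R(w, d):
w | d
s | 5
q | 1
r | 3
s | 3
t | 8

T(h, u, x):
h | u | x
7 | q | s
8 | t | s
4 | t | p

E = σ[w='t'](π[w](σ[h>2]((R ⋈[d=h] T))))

σ filters on h, owned by the right side.
E' = σ[w='t'](π[w]((R ⋈[d=h] σ[h>2](T))))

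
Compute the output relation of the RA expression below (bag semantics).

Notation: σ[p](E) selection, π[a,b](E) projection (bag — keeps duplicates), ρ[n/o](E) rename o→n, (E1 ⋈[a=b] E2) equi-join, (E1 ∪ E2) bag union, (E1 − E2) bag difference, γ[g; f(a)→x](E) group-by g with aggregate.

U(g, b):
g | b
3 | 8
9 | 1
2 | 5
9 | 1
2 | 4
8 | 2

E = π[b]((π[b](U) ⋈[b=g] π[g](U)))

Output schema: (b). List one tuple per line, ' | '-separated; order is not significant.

Stepwise |·|:
  U → 6
  π[b](U) → 6
  U → 6
  π[g](U) → 6
  (π[b](U) ⋈[b=g] π[g](U)) → 3
  π[b]((π[b](U) ⋈[b=g] π[g](U))) → 3

== RESULT ==
b
2
2
8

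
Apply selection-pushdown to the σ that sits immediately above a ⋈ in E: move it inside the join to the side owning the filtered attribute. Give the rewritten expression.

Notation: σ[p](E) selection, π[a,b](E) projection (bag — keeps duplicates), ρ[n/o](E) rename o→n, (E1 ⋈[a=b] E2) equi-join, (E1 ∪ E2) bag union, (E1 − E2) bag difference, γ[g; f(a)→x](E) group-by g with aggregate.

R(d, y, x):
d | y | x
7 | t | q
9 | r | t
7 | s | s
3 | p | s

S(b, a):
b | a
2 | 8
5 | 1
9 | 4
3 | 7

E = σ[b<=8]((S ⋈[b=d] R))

σ filters on b, owned by the left side.
E' = (σ[b<=8](S) ⋈[b=d] R)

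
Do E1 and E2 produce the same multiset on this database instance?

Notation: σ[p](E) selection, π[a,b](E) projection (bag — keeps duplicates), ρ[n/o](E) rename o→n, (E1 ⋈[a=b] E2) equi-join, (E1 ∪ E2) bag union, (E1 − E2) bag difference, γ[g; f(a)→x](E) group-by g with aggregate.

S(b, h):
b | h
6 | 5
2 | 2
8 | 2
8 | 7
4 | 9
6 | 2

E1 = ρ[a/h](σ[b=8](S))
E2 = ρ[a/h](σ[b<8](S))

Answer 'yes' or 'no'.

E1 stepwise |·|:
  S → 6
  σ[b=8](S) → 2
  ρ[a/h](σ[b=8](S)) → 2
E2 stepwise |·|:
  S → 6
  σ[b<8](S) → 4
  ρ[a/h](σ[b<8](S)) → 4

E1 result:
b | a
8 | 2
8 | 7
E2 result:
b | a
2 | 2
4 | 9
6 | 2
6 | 5
Witness: (6, 2) appears 0× in E1 but 1× in E2.

no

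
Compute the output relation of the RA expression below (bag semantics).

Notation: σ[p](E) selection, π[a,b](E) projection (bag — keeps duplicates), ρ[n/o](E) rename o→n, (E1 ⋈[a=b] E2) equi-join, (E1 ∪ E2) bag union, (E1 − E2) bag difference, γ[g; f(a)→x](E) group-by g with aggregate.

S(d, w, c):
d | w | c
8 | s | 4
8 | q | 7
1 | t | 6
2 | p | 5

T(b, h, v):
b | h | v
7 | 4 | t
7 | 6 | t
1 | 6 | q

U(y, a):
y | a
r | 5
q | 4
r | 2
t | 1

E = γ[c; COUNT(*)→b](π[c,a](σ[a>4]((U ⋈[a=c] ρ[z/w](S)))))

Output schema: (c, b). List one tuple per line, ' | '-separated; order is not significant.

Stepwise |·|:
  U → 4
  S → 4
  ρ[z/w](S) → 4
  (U ⋈[a=c] ρ[z/w](S)) → 2
  σ[a>4]((U ⋈[a=c] ρ[z/w](S))) → 1
  π[c,a](σ[a>4]((U ⋈[a=c] ρ[z/w](S)))) → 1
  γ[c; COUNT(*)→b](π[c,a](σ[a>4]((U ⋈[a=c] ρ[z/w](S))))) → 1

== RESULT ==
c | b
5 | 1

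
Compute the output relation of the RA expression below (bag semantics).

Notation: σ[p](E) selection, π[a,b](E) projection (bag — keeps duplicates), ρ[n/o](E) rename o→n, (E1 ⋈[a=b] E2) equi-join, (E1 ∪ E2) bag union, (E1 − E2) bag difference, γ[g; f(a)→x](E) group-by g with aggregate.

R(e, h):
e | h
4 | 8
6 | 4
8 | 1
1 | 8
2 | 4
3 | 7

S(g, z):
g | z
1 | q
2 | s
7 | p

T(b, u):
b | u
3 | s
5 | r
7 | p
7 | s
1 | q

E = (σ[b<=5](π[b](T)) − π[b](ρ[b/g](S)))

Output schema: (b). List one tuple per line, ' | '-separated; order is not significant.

Stepwise |·|:
  T → 5
  π[b](T) → 5
  σ[b<=5](π[b](T)) → 3
  S → 3
  ρ[b/g](S) → 3
  π[b](ρ[b/g](S)) → 3
  (σ[b<=5](π[b](T)) − π[b](ρ[b/g](S))) → 2

== RESULT ==
b
3
5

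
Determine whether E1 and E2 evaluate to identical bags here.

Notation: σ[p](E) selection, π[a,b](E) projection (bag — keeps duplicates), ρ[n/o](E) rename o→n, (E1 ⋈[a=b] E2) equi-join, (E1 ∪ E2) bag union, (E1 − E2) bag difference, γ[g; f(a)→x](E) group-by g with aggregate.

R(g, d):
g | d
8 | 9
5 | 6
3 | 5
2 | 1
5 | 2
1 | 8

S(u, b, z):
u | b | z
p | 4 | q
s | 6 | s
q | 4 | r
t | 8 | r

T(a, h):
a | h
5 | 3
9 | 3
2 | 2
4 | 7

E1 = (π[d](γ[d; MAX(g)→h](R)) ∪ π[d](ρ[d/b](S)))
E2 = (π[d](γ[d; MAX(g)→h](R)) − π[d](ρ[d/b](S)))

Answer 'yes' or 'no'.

E1 subexpression sizes:
  R → 6
  γ[d; MAX(g)→h](R) → 6
  π[d](γ[d; MAX(g)→h](R)) → 6
  S → 4
  ρ[d/b](S) → 4
  π[d](ρ[d/b](S)) → 4
  (π[d](γ[d; MAX(g)→h](R)) ∪ π[d](ρ[d/b](S))) → 10
E2 subexpression sizes:
  R → 6
  γ[d; MAX(g)→h](R) → 6
  π[d](γ[d; MAX(g)→h](R)) → 6
  S → 4
  ρ[d/b](S) → 4
  π[d](ρ[d/b](S)) → 4
  (π[d](γ[d; MAX(g)→h](R)) − π[d](ρ[d/b](S))) → 4

E1 result:
d
1
2
4
4
5
6
6
8
8
9
E2 result:
d
1
2
5
9
Witness: (6,) appears 2× in E1 but 0× in E2.

no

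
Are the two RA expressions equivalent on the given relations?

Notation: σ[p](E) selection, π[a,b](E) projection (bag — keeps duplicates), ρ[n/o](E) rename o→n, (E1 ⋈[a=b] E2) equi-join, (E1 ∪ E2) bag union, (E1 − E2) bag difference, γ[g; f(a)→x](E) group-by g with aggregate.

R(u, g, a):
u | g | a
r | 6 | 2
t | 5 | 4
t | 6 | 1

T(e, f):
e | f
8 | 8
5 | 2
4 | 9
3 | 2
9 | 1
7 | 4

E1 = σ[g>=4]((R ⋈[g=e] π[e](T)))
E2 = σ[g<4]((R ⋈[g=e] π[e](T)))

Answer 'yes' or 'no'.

E1 subexpression sizes:
  R → 3
  T → 6
  π[e](T) → 6
  (R ⋈[g=e] π[e](T)) → 1
  σ[g>=4]((R ⋈[g=e] π[e](T))) → 1
E2 subexpression sizes:
  R → 3
  T → 6
  π[e](T) → 6
  (R ⋈[g=e] π[e](T)) → 1
  σ[g<4]((R ⋈[g=e] π[e](T))) → 0

E1 result:
u | g | a | e
t | 5 | 4 | 5
E2 result:
u | g | a | e
(0 rows)
Witness: ('t', 5, 4, 5) appears 1× in E1 but 0× in E2.

no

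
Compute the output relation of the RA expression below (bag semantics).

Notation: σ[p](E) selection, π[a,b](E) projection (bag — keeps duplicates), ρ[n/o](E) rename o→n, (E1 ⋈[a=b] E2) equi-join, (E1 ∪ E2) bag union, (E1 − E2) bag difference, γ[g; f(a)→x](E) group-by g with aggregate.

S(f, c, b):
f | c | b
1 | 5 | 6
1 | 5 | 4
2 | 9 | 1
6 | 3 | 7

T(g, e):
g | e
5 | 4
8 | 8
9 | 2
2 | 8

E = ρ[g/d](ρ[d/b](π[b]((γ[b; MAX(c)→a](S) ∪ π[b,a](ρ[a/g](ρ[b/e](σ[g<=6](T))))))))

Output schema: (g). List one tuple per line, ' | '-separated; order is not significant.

Stepwise |·|:
  S → 4
  γ[b; MAX(c)→a](S) → 4
  T → 4
  σ[g<=6](T) → 2
  ρ[b/e](σ[g<=6](T)) → 2
  ρ[a/g](ρ[b/e](σ[g<=6](T))) → 2
  π[b,a](ρ[a/g](ρ[b/e](σ[g<=6](T)))) → 2
  (γ[b; MAX(c)→a](S) ∪ π[b,a](ρ[a/g](ρ[b/e](σ[g<=6](T))))) → 6
  π[b]((γ[b; MAX(c)→a](S) ∪ π[b,a](ρ[a/g](ρ[b/e](σ[g<=6](T)))))) → 6
  ρ[d/b](π[b]((γ[b; MAX(c)→a](S) ∪ π[b,a](ρ[a/g](ρ[b/e](σ[g<=6](T))))))) → 6
  ρ[g/d](ρ[d/b](π[b]((γ[b; MAX(c)→a](S) ∪ π[b,a](ρ[a/g](ρ[b/e](σ[g<=6](T)))))))) → 6

== RESULT ==
g
1
4
4
6
7
8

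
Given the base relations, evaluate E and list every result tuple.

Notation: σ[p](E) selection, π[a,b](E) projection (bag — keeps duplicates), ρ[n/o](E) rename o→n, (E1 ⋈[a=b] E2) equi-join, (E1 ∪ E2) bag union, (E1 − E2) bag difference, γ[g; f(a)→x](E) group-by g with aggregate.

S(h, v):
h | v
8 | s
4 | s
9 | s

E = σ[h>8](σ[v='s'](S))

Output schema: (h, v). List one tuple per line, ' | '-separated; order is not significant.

Subexpression sizes:
  S → 3
  σ[v='s'](S) → 3
  σ[h>8](σ[v='s'](S)) → 1

== RESULT ==
h | v
9 | s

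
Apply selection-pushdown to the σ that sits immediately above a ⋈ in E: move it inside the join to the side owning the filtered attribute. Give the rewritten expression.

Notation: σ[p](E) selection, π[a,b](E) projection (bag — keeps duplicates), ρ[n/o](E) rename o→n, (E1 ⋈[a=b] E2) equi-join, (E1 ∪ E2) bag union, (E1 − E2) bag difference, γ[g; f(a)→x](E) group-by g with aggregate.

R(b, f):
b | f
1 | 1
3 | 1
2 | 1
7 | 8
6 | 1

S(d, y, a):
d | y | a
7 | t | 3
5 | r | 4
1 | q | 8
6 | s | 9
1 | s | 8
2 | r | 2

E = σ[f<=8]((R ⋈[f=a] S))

σ filters on f, owned by the left side.
E' = (σ[f<=8](R) ⋈[f=a] S)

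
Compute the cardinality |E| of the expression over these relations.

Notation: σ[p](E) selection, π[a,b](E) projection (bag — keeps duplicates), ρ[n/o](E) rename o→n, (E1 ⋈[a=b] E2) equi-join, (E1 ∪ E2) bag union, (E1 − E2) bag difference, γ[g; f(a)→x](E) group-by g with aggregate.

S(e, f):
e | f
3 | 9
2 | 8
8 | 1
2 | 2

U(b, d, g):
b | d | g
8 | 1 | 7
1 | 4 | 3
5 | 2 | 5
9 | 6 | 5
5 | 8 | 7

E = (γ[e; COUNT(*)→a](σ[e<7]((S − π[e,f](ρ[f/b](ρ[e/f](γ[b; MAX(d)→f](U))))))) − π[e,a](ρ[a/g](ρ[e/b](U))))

Stepwise |·|:
  S → 4
  U → 5
  γ[b; MAX(d)→f](U) → 4
  ρ[e/f](γ[b; MAX(d)→f](U)) → 4
  ρ[f/b](ρ[e/f](γ[b; MAX(d)→f](U))) → 4
  π[e,f](ρ[f/b](ρ[e/f](γ[b; MAX(d)→f](U)))) → 4
  (S − π[e,f](ρ[f/b](ρ[e/f](γ[b; MAX(d)→f](U))))) → 4
  σ[e<7]((S − π[e,f](ρ[f/b](ρ[e/f](γ[b; MAX(d)→f](U)))))) → 3
  γ[e; COUNT(*)→a](σ[e<7]((S − π[e,f](ρ[f/b](ρ[e/f](γ[b; MAX(d)→f](U))))))) → 2
  U → 5
  ρ[e/b](U) → 5
  ρ[a/g](ρ[e/b](U)) → 5
  π[e,a](ρ[a/g](ρ[e/b](U))) → 5
  (γ[e; COUNT(*)→a](σ[e<7]((S − π[e,f](ρ[f/b](ρ[e/f](γ[b; MAX(d)→f](U))))))) − π[e,a](ρ[a/g](ρ[e/b](U)))) → 2

|E| = 2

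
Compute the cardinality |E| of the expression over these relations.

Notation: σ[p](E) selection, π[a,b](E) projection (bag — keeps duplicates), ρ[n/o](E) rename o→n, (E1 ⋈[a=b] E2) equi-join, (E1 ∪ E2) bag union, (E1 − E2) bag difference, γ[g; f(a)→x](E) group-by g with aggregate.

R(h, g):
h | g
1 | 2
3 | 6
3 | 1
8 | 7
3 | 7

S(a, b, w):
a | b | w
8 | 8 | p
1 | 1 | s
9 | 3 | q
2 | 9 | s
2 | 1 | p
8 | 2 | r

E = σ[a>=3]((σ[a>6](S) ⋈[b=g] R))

Stepwise |·|:
  S → 6
  σ[a>6](S) → 3
  R → 5
  (σ[a>6](S) ⋈[b=g] R) → 1
  σ[a>=3]((σ[a>6](S) ⋈[b=g] R)) → 1

|E| = 1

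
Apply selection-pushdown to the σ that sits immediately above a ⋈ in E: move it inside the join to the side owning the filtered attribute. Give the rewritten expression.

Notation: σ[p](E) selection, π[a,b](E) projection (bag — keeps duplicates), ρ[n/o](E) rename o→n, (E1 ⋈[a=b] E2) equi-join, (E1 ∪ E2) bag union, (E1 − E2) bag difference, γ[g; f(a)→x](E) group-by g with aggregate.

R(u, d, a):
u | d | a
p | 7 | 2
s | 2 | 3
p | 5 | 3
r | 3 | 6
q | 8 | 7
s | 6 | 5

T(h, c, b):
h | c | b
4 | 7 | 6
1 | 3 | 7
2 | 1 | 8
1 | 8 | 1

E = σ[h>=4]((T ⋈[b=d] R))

σ filters on h, owned by the left side.
E' = (σ[h>=4](T) ⋈[b=d] R)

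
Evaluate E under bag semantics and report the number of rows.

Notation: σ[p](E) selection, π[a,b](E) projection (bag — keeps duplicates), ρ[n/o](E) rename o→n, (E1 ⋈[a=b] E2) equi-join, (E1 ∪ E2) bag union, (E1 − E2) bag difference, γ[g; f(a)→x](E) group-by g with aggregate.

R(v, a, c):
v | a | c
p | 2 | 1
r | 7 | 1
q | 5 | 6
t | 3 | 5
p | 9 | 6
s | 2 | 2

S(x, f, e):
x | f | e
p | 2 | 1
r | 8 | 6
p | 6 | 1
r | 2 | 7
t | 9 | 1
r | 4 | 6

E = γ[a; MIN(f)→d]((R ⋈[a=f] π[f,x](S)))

Subexpression sizes:
  R → 6
  S → 6
  π[f,x](S) → 6
  (R ⋈[a=f] π[f,x](S)) → 5
  γ[a; MIN(f)→d]((R ⋈[a=f] π[f,x](S))) → 2

|E| = 2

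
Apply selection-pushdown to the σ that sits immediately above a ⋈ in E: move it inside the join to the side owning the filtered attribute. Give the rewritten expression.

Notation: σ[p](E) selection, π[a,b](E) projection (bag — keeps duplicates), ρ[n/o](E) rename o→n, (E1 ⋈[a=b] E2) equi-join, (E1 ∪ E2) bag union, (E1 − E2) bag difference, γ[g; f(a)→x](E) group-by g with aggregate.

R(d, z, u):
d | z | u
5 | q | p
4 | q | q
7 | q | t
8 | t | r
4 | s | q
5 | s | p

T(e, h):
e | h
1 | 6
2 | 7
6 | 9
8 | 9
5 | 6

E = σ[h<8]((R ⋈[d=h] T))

σ filters on h, owned by the right side.
E' = (R ⋈[d=h] σ[h<8](T))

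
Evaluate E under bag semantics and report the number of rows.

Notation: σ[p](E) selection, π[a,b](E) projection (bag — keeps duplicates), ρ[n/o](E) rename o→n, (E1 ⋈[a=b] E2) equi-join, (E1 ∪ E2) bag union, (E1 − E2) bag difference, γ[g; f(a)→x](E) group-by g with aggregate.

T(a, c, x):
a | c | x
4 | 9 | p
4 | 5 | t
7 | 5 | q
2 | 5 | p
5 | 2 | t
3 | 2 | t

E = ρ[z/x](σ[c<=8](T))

Subexpression sizes:
  T → 6
  σ[c<=8](T) → 5
  ρ[z/x](σ[c<=8](T)) → 5

|E| = 5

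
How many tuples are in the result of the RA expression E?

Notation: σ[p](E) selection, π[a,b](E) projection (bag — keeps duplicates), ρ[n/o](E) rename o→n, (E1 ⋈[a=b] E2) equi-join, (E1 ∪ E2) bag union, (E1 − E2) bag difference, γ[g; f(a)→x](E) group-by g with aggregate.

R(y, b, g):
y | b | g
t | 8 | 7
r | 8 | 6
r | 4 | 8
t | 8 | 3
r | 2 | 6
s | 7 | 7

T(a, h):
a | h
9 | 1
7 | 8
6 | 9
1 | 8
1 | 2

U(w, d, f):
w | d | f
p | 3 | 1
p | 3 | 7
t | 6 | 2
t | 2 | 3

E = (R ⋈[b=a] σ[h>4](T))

Stepwise |·|:
  R → 6
  T → 5
  σ[h>4](T) → 3
  (R ⋈[b=a] σ[h>4](T)) → 1

|E| = 1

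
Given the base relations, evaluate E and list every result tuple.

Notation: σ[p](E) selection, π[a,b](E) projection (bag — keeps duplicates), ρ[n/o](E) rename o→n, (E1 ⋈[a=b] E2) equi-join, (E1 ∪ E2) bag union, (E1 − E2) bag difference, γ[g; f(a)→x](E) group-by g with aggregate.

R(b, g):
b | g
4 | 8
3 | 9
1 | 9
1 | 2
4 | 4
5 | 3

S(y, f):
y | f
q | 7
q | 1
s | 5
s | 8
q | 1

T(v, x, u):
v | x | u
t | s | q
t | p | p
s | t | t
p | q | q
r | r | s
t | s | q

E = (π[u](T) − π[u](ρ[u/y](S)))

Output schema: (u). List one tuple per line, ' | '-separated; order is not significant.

Stepwise |·|:
  T → 6
  π[u](T) → 6
  S → 5
  ρ[u/y](S) → 5
  π[u](ρ[u/y](S)) → 5
  (π[u](T) − π[u](ρ[u/y](S))) → 2

== RESULT ==
u
p
t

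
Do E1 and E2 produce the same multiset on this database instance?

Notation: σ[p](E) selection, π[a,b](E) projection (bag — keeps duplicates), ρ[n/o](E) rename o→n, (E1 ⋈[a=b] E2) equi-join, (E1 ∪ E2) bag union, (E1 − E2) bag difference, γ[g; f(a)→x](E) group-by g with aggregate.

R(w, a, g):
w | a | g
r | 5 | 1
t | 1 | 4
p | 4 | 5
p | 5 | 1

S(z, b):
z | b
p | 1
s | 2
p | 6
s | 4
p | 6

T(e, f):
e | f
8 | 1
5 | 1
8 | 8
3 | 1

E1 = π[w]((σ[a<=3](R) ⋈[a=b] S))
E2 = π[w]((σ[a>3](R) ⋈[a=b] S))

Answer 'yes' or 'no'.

E1 row counts bottom-up:
  R → 4
  σ[a<=3](R) → 1
  S → 5
  (σ[a<=3](R) ⋈[a=b] S) → 1
  π[w]((σ[a<=3](R) ⋈[a=b] S)) → 1
E2 row counts bottom-up:
  R → 4
  σ[a>3](R) → 3
  S → 5
  (σ[a>3](R) ⋈[a=b] S) → 1
  π[w]((σ[a>3](R) ⋈[a=b] S)) → 1

E1 result:
w
t
E2 result:
w
p
Witness: ('p',) appears 0× in E1 but 1× in E2.

no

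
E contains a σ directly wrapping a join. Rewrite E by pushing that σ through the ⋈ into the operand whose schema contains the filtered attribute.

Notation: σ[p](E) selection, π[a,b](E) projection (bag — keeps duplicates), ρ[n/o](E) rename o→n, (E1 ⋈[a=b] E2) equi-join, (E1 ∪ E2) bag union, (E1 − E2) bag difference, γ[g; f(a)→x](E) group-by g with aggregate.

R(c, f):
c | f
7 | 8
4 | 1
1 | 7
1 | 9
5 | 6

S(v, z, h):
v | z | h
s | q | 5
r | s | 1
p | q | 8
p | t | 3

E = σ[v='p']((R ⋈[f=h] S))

σ filters on v, owned by the right side.
E' = (R ⋈[f=h] σ[v='p'](S))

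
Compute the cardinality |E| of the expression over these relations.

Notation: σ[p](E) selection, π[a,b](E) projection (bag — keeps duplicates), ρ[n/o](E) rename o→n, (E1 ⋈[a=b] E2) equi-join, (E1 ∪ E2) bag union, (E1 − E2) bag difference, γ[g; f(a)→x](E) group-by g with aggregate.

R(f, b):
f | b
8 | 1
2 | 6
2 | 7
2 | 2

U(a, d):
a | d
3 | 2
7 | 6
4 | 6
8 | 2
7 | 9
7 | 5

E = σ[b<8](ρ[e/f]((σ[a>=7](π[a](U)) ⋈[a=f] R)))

Per-node cardinality:
  U → 6
  π[a](U) → 6
  σ[a>=7](π[a](U)) → 4
  R → 4
  (σ[a>=7](π[a](U)) ⋈[a=f] R) → 1
  ρ[e/f]((σ[a>=7](π[a](U)) ⋈[a=f] R)) → 1
  σ[b<8](ρ[e/f]((σ[a>=7](π[a](U)) ⋈[a=f] R))) → 1

|E| = 1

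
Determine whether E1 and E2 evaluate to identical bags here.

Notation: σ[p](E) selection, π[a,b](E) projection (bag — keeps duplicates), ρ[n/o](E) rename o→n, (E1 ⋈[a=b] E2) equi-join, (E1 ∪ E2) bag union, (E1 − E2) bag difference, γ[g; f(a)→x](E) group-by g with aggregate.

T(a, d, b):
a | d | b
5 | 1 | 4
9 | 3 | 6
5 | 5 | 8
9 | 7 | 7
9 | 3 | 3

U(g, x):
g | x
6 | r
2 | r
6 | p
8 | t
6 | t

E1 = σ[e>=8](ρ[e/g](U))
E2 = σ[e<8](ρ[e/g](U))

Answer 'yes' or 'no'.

E1 subexpression sizes:
  U → 5
  ρ[e/g](U) → 5
  σ[e>=8](ρ[e/g](U)) → 1
E2 subexpression sizes:
  U → 5
  ρ[e/g](U) → 5
  σ[e<8](ρ[e/g](U)) → 4

E1 result:
e | x
8 | t
E2 result:
e | x
2 | r
6 | p
6 | r
6 | t
Witness: (8, 't') appears 1× in E1 but 0× in E2.

no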